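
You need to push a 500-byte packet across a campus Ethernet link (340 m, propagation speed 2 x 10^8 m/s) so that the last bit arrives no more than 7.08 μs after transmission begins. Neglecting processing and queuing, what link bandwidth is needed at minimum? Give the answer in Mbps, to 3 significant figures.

743 Mbps

L = 4000 bits.
Propagation delay = 340 / 200000000 = 1.7 μs.
Transmission budget = 7.08 − 1.7 = 5.38 μs.
R ≥ L / t_tx = 4000 bits / 5.38e-06 s = 743 Mbps.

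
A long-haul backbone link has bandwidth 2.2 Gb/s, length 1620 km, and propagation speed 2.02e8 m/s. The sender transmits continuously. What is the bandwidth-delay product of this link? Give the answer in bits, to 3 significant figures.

Propagation delay = 1620000 / 202000000 = 0.0080198 s.
BDP = R × t_prop = 2200000000 × 0.0080198 = 17643600 bits.

17600000 bits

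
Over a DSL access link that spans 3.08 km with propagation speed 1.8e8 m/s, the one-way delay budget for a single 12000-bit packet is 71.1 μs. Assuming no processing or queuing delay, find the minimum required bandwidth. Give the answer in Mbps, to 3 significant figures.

222 Mbps

Propagation delay = 3080 / 180000000 = 17.1111 μs.
Transmission budget = 71.1 − 17.1111 = 53.9889 μs.
R ≥ L / t_tx = 12000 bits / 5.39889e-05 s = 222 Mbps.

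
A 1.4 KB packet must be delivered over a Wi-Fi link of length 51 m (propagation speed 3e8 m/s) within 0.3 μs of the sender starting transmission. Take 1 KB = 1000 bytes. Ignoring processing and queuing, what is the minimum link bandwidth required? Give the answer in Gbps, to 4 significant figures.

L = 11200 bits.
Propagation delay = 51 / 300000000 = 0.17 μs.
Transmission budget = 0.3 − 0.17 = 0.13 μs.
R ≥ L / t_tx = 11200 bits / 1.3e-07 s = 86.15 Gbps.

86.15 Gbps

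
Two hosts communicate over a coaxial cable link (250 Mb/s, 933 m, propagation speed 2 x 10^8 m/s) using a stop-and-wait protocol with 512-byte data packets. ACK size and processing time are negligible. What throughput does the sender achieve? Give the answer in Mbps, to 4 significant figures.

159.3 Mbps

t_tx = L/R = 4096/250000000 = 1.6384e-05 s.
t_prop = 933/200000000 = 4.665e-06 s; RTT = 9.33e-06 s.
Cycle = t_tx + RTT = 2.5714e-05 s.
Throughput = L / cycle = 4096 / 2.5714e-05 = 159.3 Mbps.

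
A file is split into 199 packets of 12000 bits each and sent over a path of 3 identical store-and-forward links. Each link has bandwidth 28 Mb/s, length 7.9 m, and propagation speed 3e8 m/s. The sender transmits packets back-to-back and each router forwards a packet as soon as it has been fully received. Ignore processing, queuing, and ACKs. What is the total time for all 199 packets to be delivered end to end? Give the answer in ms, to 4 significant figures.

Per-hop transmission t_tx = L/R = 12000/28000000 = 0.428571 ms.
Per-hop propagation t_prop = 7.9/300000000 = 2.63333e-05 ms.
Pipeline fill: first packet needs 3·t_tx to clear all hops; remaining 198 packets each add one t_tx.
Total = (3+199-1)·t_tx + 3·t_prop = 201·0.428571 + 3·2.63333e-05 = 86.14 ms.

86.14 ms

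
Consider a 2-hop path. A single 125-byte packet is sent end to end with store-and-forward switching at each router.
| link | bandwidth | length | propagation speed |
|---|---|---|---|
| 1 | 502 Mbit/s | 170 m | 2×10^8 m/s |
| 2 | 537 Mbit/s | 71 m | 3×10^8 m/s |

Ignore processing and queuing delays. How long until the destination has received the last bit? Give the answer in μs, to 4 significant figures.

L = 125 × 8 = 1000 bits.
Transmission delays (L/R per hop): 1.99203, 1.8622 μs; sum = 3.85423 μs.
Propagation delays (d/s per hop): 0.85, 0.236667 μs; sum = 1.08667 μs.
End-to-end = 4.941 μs.

4.941 μs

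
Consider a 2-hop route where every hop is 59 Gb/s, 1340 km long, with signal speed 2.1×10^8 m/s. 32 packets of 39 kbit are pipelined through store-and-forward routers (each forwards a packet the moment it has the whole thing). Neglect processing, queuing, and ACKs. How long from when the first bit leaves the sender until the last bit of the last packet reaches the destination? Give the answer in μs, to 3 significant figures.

Per-hop transmission t_tx = L/R = 39000/59000000000 = 0.661017 μs.
Per-hop propagation t_prop = 1340000/210000000 = 6380.95 μs.
Pipeline fill: first packet needs 2·t_tx to clear all hops; remaining 31 packets each add one t_tx.
Total = (2+32-1)·t_tx + 2·t_prop = 33·0.661017 + 2·6380.95 = 12800 μs.

12800 μs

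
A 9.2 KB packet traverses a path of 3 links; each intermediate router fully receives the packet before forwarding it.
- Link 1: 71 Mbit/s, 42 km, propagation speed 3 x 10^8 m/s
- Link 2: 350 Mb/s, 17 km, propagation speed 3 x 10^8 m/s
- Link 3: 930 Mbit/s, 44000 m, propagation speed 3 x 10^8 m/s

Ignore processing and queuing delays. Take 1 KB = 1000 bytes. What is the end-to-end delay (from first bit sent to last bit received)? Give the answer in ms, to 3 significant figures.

1.67 ms

L = 73600 bits.
Transmission delays (L/R per hop): 1.03662, 0.210286, 0.0791398 ms; sum = 1.32605 ms.
Propagation delays (d/s per hop): 0.14, 0.0566667, 0.146667 ms; sum = 0.343333 ms.
End-to-end = 1.67 ms.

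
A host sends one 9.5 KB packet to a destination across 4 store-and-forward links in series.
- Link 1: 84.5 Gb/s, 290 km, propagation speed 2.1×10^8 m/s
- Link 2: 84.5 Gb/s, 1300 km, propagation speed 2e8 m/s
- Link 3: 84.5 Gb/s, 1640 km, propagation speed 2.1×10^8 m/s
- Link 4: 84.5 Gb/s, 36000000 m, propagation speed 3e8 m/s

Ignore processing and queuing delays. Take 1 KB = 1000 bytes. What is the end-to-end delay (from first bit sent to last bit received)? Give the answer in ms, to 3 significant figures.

L = 76000 bits.
Transmission delay per hop = L/R = 76000/84500000000 = 0.000899408 ms; 4 hops → 0.00359763 ms.
Propagation delays (d/s per hop): 1.38095, 6.5, 7.80952, 120 ms; sum = 135.69 ms.
End-to-end = 136 ms.

136 ms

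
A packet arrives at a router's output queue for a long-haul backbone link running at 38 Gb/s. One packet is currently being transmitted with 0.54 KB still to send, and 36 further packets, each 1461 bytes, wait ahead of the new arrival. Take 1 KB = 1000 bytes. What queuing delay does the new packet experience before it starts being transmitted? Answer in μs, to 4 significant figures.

11.19 μs

Each queued packet: L/R = 11688/38000000000 = 0.307579 μs.
36 queued → 11.0728 μs.
Plus remaining 4320 bits of current packet: 0.113684 μs.
Queuing delay = 11.19 μs.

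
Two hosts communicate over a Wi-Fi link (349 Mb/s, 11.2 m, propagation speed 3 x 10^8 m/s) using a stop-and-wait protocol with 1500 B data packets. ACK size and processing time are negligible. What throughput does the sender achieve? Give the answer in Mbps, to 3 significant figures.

348 Mbps

t_tx = L/R = 12000/349000000 = 3.4384e-05 s.
t_prop = 11.2/300000000 = 3.73333e-08 s; RTT = 7.46667e-08 s.
Cycle = t_tx + RTT = 3.44586e-05 s.
Throughput = L / cycle = 12000 / 3.44586e-05 = 348 Mbps.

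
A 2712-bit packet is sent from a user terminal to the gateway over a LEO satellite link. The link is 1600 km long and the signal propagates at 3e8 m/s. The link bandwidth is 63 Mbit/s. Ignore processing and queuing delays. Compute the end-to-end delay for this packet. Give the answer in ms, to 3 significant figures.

5.38 ms

Transmission delay = L/R = 2712 / 63000000 = 0.0430476 ms.
Propagation delay = d/s = 1600000 m / 300000000 m/s = 5.33333 ms.
Total = 5.38 ms.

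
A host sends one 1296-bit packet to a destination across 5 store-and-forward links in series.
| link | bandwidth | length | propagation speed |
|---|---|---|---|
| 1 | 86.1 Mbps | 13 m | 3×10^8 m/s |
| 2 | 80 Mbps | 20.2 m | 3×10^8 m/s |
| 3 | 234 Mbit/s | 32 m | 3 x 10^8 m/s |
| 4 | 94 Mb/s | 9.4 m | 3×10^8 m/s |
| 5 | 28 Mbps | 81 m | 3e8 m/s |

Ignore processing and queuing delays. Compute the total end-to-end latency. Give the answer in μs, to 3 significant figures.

97.4 μs

Transmission delays (L/R per hop): 15.0523, 16.2, 5.53846, 13.7872, 46.2857 μs; sum = 96.8637 μs.
Propagation delays (d/s per hop): 0.0433333, 0.0673333, 0.106667, 0.0313333, 0.27 μs; sum = 0.518667 μs.
End-to-end = 97.4 μs.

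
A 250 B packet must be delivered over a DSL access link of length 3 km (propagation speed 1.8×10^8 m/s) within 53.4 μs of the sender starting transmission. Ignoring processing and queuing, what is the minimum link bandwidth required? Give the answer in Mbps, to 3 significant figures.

L = 2000 bits.
Propagation delay = 3000 / 180000000 = 16.6667 μs.
Transmission budget = 53.4 − 16.6667 = 36.7333 μs.
R ≥ L / t_tx = 2000 bits / 3.67333e-05 s = 54.4 Mbps.

54.4 Mbps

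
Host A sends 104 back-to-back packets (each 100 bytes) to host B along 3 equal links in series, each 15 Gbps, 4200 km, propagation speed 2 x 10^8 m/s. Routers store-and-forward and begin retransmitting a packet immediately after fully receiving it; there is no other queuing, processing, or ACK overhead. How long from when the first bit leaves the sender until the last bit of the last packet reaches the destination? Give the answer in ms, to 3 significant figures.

Per-hop transmission t_tx = L/R = 800/15000000000 = 5.33333e-05 ms.
Per-hop propagation t_prop = 4200000/200000000 = 21 ms.
Pipeline fill: first packet needs 3·t_tx to clear all hops; remaining 103 packets each add one t_tx.
Total = (3+104-1)·t_tx + 3·t_prop = 106·5.33333e-05 + 3·21 = 63.0 ms.

63.0 ms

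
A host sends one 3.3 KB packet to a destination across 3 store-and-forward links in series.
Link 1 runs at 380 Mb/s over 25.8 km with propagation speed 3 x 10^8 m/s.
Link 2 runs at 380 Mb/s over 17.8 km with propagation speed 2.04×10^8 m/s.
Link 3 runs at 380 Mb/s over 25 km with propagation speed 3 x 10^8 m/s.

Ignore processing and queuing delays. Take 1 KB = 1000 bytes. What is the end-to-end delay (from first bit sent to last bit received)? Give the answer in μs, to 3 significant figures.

465 μs

L = 26400 bits.
Transmission delay per hop = L/R = 26400/380000000 = 69.4737 μs; 3 hops → 208.421 μs.
Propagation delays (d/s per hop): 86, 87.2549, 83.3333 μs; sum = 256.588 μs.
End-to-end = 465 μs.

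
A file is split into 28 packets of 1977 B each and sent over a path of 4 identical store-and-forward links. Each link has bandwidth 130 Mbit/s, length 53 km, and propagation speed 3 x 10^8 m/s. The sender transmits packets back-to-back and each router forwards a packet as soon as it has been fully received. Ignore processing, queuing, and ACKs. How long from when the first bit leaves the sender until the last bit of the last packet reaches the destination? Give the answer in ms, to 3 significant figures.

Per-hop transmission t_tx = L/R = 15816/130000000 = 0.121662 ms.
Per-hop propagation t_prop = 53000/300000000 = 0.176667 ms.
Pipeline fill: first packet needs 4·t_tx to clear all hops; remaining 27 packets each add one t_tx.
Total = (4+28-1)·t_tx + 4·t_prop = 31·0.121662 + 4·0.176667 = 4.48 ms.

4.48 ms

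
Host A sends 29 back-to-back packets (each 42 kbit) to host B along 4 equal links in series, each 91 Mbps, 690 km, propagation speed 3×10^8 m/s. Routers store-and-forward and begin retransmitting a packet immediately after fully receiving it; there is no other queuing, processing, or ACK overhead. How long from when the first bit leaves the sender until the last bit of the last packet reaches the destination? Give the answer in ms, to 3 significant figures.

24.0 ms

Per-hop transmission t_tx = L/R = 42000/91000000 = 0.461538 ms.
Per-hop propagation t_prop = 690000/300000000 = 2.3 ms.
Pipeline fill: first packet needs 4·t_tx to clear all hops; remaining 28 packets each add one t_tx.
Total = (4+29-1)·t_tx + 4·t_prop = 32·0.461538 + 4·2.3 = 24.0 ms.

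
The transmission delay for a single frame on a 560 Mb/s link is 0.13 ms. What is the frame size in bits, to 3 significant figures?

72800 bits

L = R × t_tx = 560000000 b/s × 0.00013 s = 72800 bits.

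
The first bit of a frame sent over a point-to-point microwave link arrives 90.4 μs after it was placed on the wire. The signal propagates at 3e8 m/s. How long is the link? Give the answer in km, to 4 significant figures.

27.12 km

d = s × t_prop = 300000000 × 9.04e-05 = 27.12 km.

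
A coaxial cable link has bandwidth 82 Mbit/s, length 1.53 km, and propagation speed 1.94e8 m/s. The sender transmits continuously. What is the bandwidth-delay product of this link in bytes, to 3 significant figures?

Propagation delay = 1530 / 194000000 = 7.8866e-06 s.
BDP = R × t_prop = 82000000 × 7.8866e-06 = 646.701 bits.
In bytes: 646.701/8 = 80.8 bytes.

80.8 bytes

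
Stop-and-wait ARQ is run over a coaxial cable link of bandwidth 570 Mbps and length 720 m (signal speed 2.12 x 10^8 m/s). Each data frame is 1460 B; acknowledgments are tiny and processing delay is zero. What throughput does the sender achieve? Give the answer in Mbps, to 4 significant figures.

428.1 Mbps

t_tx = L/R = 11680/570000000 = 2.04912e-05 s.
t_prop = 720/212000000 = 3.39623e-06 s; RTT = 6.79245e-06 s.
Cycle = t_tx + RTT = 2.72837e-05 s.
Throughput = L / cycle = 11680 / 2.72837e-05 = 428.1 Mbps.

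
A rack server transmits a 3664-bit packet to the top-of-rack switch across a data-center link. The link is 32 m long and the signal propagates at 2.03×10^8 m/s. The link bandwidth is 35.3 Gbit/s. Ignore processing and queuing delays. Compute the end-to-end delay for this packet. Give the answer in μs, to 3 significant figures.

Transmission delay = L/R = 3664 / 35300000000 = 0.103796 μs.
Propagation delay = d/s = 32 m / 2.03e+08 m/s = 0.157635 μs.
Total = 0.261 μs.

0.261 μs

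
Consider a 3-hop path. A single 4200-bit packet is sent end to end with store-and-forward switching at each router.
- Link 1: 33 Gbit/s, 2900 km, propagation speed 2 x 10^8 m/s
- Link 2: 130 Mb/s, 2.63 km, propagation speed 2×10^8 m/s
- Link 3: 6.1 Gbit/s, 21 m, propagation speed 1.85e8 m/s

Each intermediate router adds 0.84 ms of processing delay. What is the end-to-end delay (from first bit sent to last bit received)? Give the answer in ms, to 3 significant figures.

Transmission delays (L/R per hop): 0.000127273, 0.0323077, 0.000688525 ms; sum = 0.0331235 ms.
Propagation delays (d/s per hop): 14.5, 0.01315, 0.000113514 ms; sum = 14.5133 ms.
Processing at 2 router(s): 2 × 0.84 ms = 1.68 ms.
End-to-end = 16.2 ms.

16.2 ms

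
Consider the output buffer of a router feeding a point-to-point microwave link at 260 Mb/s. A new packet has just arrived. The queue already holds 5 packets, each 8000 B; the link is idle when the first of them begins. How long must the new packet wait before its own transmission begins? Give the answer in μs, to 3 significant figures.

Each queued packet: L/R = 64000/260000000 = 246.154 μs.
5 queued → 1230.77 μs.
Queuing delay = 1230 μs.

1230 μs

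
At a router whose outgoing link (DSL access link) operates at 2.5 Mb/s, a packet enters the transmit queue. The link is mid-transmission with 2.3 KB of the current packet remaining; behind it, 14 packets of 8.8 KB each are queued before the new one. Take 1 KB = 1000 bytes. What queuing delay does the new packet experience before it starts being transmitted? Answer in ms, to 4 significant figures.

Each queued packet: L/R = 70400/2500000 = 28.16 ms.
14 queued → 394.24 ms.
Plus remaining 18400 bits of current packet: 7.36 ms.
Queuing delay = 401.6 ms.

401.6 ms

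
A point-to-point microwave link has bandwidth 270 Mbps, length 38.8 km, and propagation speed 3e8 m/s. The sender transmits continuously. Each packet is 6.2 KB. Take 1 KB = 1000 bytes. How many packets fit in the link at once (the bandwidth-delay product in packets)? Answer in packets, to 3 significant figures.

0.704 packets

Propagation delay = 38800 / 300000000 = 0.000129333 s.
BDP = R × t_prop = 270000000 × 0.000129333 = 34920 bits.
In packets of 49600 bits: 0.704 packets.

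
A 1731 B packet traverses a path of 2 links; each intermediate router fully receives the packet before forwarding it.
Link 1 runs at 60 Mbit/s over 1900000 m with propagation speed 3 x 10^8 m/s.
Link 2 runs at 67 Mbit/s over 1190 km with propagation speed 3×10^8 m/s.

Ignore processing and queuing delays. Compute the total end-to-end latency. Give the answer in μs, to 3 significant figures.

L = 1731 × 8 = 13848 bits.
Transmission delays (L/R per hop): 230.8, 206.687 μs; sum = 437.487 μs.
Propagation delays (d/s per hop): 6333.33, 3966.67 μs; sum = 10300 μs.
End-to-end = 10700 μs.

10700 μs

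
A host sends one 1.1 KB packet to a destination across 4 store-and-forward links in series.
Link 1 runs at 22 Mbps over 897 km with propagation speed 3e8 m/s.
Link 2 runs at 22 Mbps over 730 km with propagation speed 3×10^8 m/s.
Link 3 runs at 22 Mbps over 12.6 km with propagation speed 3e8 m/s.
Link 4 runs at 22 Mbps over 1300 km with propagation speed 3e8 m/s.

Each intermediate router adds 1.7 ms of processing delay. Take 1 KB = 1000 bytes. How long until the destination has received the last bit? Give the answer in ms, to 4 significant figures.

16.50 ms

L = 8800 bits.
Transmission delay per hop = L/R = 8800/22000000 = 0.4 ms; 4 hops → 1.6 ms.
Propagation delays (d/s per hop): 2.99, 2.43333, 0.042, 4.33333 ms; sum = 9.79867 ms.
Processing at 3 router(s): 3 × 1.7 ms = 5.1 ms.
End-to-end = 16.50 ms.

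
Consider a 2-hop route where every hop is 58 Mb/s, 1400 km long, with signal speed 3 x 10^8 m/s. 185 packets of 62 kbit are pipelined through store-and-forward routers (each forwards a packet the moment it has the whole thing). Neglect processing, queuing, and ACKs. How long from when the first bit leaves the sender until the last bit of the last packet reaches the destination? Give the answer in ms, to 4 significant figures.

208.2 ms

Per-hop transmission t_tx = L/R = 62000/58000000 = 1.06897 ms.
Per-hop propagation t_prop = 1400000/300000000 = 4.66667 ms.
Pipeline fill: first packet needs 2·t_tx to clear all hops; remaining 184 packets each add one t_tx.
Total = (2+185-1)·t_tx + 2·t_prop = 186·1.06897 + 2·4.66667 = 208.2 ms.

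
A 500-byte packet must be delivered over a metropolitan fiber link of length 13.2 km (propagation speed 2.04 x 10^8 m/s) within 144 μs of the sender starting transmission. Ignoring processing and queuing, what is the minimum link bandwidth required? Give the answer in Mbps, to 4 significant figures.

50.45 Mbps

L = 4000 bits.
Propagation delay = 13200 / 204000000 = 64.7059 μs.
Transmission budget = 144 − 64.7059 = 79.2941 μs.
R ≥ L / t_tx = 4000 bits / 7.92941e-05 s = 50.45 Mbps.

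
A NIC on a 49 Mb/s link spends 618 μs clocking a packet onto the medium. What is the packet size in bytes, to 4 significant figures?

L = R × t_tx = 49000000 b/s × 0.000618 s = 30282 bits.
In bytes: 30282 / 8 = 3785 bytes.

3785 bytes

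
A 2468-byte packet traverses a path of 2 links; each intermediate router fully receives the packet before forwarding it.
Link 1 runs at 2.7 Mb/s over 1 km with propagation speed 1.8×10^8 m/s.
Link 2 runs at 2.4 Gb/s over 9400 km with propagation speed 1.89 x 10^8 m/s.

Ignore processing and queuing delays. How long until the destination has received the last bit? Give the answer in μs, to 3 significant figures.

L = 2468 × 8 = 19744 bits.
Transmission delays (L/R per hop): 7312.59, 8.22667 μs; sum = 7320.82 μs.
Propagation delays (d/s per hop): 5.55556, 49735.4 μs; sum = 49741 μs.
End-to-end = 57100 μs.

57100 μs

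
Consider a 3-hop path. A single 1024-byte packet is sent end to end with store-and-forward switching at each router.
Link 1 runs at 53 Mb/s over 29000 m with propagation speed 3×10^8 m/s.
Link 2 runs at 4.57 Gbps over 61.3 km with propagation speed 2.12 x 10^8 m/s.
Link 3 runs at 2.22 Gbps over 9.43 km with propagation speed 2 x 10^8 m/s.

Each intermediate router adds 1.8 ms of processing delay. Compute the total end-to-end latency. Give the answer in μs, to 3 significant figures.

L = 1024 × 8 = 8192 bits.
Transmission delays (L/R per hop): 154.566, 1.79256, 3.69009 μs; sum = 160.049 μs.
Propagation delays (d/s per hop): 96.6667, 289.151, 47.15 μs; sum = 432.968 μs.
Processing at 2 router(s): 2 × 1.8 ms = 3600 μs.
End-to-end = 4190 μs.

4190 μs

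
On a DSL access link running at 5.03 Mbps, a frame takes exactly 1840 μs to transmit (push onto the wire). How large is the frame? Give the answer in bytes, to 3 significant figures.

L = R × t_tx = 5030000 b/s × 0.00184 s = 9255.2 bits.
In bytes: 9255.2 / 8 = 1160 bytes.

1160 bytes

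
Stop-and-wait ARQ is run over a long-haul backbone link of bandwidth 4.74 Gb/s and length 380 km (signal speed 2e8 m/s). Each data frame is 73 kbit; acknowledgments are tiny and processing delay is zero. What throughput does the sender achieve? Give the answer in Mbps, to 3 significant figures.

19.1 Mbps

t_tx = L/R = 73000/4740000000 = 1.54008e-05 s.
t_prop = 380000/200000000 = 0.0019 s; RTT = 0.0038 s.
Cycle = t_tx + RTT = 0.0038154 s.
Throughput = L / cycle = 73000 / 0.0038154 = 19.1 Mbps.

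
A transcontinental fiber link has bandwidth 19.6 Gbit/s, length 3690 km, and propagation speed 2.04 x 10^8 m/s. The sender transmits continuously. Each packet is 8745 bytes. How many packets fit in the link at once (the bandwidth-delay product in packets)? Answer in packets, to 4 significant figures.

5068 packets

Propagation delay = 3690000 / 204000000 = 0.0180882 s.
BDP = R × t_prop = 19600000000 × 0.0180882 = 354529000 bits.
In packets of 69960 bits: 5068 packets.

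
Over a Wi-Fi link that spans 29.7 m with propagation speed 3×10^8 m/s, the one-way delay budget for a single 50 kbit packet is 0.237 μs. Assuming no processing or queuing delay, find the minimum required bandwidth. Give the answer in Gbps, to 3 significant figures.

Propagation delay = 29.7 / 300000000 = 0.099 μs.
Transmission budget = 0.237 − 0.099 = 0.138 μs.
R ≥ L / t_tx = 50000 bits / 1.38e-07 s = 362 Gbps.

362 Gbps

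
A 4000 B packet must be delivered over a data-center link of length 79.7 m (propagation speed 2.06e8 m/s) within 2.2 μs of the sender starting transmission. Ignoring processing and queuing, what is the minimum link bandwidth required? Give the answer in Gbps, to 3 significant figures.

17.6 Gbps

L = 32000 bits.
Propagation delay = 79.7 / 206000000 = 0.386893 μs.
Transmission budget = 2.2 − 0.386893 = 1.81311 μs.
R ≥ L / t_tx = 32000 bits / 1.81311e-06 s = 17.6 Gbps.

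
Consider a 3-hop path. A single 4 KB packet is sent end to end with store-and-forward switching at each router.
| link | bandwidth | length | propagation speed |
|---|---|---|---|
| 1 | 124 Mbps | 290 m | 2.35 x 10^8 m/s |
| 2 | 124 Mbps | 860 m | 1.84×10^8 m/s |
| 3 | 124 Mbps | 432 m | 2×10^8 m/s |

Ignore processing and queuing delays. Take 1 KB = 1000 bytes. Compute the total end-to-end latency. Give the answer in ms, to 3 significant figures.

L = 32000 bits.
Transmission delay per hop = L/R = 32000/124000000 = 0.258065 ms; 3 hops → 0.774194 ms.
Propagation delays (d/s per hop): 0.00123404, 0.00467391, 0.00216 ms; sum = 0.00806796 ms.
End-to-end = 0.782 ms.

0.782 ms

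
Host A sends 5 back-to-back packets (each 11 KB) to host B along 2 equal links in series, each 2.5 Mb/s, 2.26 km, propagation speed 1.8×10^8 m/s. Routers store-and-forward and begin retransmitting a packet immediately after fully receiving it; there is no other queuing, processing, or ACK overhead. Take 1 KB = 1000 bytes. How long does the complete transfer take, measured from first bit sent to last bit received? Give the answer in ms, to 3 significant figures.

211 ms

Per-hop transmission t_tx = L/R = 88000/2500000 = 35.2 ms.
Per-hop propagation t_prop = 2260/180000000 = 0.0125556 ms.
Pipeline fill: first packet needs 2·t_tx to clear all hops; remaining 4 packets each add one t_tx.
Total = (2+5-1)·t_tx + 2·t_prop = 6·35.2 + 2·0.0125556 = 211 ms.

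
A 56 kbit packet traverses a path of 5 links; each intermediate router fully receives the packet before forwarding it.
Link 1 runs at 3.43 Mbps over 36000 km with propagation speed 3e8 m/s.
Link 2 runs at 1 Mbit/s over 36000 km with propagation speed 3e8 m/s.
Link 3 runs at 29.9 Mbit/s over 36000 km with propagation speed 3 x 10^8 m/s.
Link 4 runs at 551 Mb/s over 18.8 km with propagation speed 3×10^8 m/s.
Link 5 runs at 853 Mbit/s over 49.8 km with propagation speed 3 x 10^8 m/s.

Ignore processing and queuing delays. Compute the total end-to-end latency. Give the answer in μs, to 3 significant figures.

L = 56000 bits.
Transmission delays (L/R per hop): 16326.5, 56000, 1872.91, 101.633, 65.6506 μs; sum = 74366.7 μs.
Propagation delays (d/s per hop): 120000, 120000, 120000, 62.6667, 166 μs; sum = 360229 μs.
End-to-end = 435000 μs.

435000 μs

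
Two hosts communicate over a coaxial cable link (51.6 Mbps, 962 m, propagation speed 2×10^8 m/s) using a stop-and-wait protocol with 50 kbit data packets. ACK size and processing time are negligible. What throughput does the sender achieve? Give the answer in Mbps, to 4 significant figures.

51.09 Mbps

t_tx = L/R = 50000/51600000 = 0.000968992 s.
t_prop = 962/200000000 = 4.81e-06 s; RTT = 9.62e-06 s.
Cycle = t_tx + RTT = 0.000978612 s.
Throughput = L / cycle = 50000 / 0.000978612 = 51.09 Mbps.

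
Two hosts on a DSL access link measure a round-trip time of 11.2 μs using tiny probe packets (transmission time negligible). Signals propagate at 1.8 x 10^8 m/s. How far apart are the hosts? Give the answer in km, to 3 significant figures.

1.01 km

One-way propagation = RTT/2 = 5.6 μs.
d = s × t = 180000000 × 5.6e-06 = 1.01 km.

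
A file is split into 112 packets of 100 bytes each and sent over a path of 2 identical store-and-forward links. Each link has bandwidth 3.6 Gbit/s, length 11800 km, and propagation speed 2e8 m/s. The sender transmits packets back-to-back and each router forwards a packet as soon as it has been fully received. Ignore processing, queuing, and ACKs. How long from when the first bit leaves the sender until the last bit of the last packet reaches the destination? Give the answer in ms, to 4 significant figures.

Per-hop transmission t_tx = L/R = 800/3600000000 = 0.000222222 ms.
Per-hop propagation t_prop = 11800000/200000000 = 59 ms.
Pipeline fill: first packet needs 2·t_tx to clear all hops; remaining 111 packets each add one t_tx.
Total = (2+112-1)·t_tx + 2·t_prop = 113·0.000222222 + 2·59 = 118.0 ms.

118.0 ms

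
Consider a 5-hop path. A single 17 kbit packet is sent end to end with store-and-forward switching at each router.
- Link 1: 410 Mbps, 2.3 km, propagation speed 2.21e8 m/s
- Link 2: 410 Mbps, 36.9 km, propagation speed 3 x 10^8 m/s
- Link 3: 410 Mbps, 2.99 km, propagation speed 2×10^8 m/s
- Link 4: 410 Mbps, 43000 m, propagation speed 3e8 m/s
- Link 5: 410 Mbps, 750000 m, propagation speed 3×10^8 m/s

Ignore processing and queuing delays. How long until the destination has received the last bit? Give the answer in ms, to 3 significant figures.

3.00 ms

L = 17000 bits.
Transmission delay per hop = L/R = 17000/410000000 = 0.0414634 ms; 5 hops → 0.207317 ms.
Propagation delays (d/s per hop): 0.0104072, 0.123, 0.01495, 0.143333, 2.5 ms; sum = 2.79169 ms.
End-to-end = 3.00 ms.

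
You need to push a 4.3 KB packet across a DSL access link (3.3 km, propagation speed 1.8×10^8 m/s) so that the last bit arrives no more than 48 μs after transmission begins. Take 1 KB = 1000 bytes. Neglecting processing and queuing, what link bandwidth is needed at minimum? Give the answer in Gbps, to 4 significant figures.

L = 34400 bits.
Propagation delay = 3300 / 180000000 = 18.3333 μs.
Transmission budget = 48 − 18.3333 = 29.6667 μs.
R ≥ L / t_tx = 34400 bits / 2.96667e-05 s = 1.160 Gbps.

1.160 Gbps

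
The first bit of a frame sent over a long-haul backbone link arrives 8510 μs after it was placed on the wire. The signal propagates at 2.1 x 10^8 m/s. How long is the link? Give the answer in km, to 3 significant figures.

d = s × t_prop = 210000000 × 0.00851 = 1790 km.

1790 km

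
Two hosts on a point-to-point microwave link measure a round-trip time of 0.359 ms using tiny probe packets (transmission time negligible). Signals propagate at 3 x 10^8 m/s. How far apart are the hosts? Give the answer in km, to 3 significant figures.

One-way propagation = RTT/2 = 0.1795 ms.
d = s × t = 300000000 × 0.0001795 = 53.9 km.

53.9 km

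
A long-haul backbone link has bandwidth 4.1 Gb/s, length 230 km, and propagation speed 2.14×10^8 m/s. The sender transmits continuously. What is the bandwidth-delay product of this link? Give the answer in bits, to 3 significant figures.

Propagation delay = 230000 / 214000000 = 0.00107477 s.
BDP = R × t_prop = 4.1e+09 × 0.00107477 = 4406540 bits.

4410000 bits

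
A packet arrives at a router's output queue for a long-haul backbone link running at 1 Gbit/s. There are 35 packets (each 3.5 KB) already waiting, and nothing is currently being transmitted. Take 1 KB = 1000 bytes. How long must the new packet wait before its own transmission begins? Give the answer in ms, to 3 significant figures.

Each queued packet: L/R = 28000/1000000000 = 0.028 ms.
35 queued → 0.98 ms.
Queuing delay = 0.980 ms.

0.980 ms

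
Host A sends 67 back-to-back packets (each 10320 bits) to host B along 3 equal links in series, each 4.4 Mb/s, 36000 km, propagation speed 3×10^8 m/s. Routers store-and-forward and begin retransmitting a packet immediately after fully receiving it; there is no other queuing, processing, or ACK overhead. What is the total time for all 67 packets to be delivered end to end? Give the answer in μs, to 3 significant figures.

Per-hop transmission t_tx = L/R = 10320/4400000 = 2345.45 μs.
Per-hop propagation t_prop = 36000000/300000000 = 120000 μs.
Pipeline fill: first packet needs 3·t_tx to clear all hops; remaining 66 packets each add one t_tx.
Total = (3+67-1)·t_tx + 3·t_prop = 69·2345.45 + 3·120000 = 522000 μs.

522000 μs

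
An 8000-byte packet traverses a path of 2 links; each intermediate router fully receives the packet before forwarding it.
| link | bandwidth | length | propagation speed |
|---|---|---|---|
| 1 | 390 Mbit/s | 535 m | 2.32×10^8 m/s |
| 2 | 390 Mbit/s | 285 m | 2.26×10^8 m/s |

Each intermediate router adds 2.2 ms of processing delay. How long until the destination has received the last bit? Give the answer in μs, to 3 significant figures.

L = 8000 × 8 = 64000 bits.
Transmission delay per hop = L/R = 64000/390000000 = 164.103 μs; 2 hops → 328.205 μs.
Propagation delays (d/s per hop): 2.30603, 1.26106 μs; sum = 3.5671 μs.
Processing at 1 router(s): 1 × 2.2 ms = 2200 μs.
End-to-end = 2530 μs.

2530 μs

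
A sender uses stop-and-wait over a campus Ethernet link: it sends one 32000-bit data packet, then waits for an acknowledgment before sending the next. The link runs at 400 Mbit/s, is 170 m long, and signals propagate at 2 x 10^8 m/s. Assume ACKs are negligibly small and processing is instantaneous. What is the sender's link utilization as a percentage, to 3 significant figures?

t_tx = L/R = 32000/400000000 = 8e-05 s.
t_prop = 170/200000000 = 8.5e-07 s; RTT = 1.7e-06 s.
Cycle = t_tx + RTT = 8.17e-05 s.
Utilization = t_tx / cycle = 8e-05/8.17e-05 = 97.9 %.

97.9 %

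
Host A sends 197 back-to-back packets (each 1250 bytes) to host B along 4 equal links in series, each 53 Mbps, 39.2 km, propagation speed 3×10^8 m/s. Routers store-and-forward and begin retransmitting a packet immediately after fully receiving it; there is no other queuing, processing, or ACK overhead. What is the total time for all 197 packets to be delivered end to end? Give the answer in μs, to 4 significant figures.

38260 μs

Per-hop transmission t_tx = L/R = 10000/53000000 = 188.679 μs.
Per-hop propagation t_prop = 39200/300000000 = 130.667 μs.
Pipeline fill: first packet needs 4·t_tx to clear all hops; remaining 196 packets each add one t_tx.
Total = (4+197-1)·t_tx + 4·t_prop = 200·188.679 + 4·130.667 = 38260 μs.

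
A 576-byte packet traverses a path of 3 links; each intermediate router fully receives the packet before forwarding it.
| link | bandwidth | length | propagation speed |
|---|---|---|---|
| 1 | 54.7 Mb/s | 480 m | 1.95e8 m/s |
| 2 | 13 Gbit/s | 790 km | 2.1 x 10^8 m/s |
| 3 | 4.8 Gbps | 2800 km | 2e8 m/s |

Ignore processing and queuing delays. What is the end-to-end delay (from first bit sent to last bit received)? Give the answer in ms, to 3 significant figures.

17.8 ms

L = 576 × 8 = 4608 bits.
Transmission delays (L/R per hop): 0.0842413, 0.000354462, 0.00096 ms; sum = 0.0855558 ms.
Propagation delays (d/s per hop): 0.00246154, 3.7619, 14 ms; sum = 17.7644 ms.
End-to-end = 17.8 ms.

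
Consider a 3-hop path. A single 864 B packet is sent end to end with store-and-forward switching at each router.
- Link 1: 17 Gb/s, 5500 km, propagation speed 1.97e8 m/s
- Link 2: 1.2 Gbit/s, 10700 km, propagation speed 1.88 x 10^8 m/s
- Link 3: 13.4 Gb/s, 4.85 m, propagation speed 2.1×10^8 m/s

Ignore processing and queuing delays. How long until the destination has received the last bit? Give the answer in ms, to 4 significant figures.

L = 864 × 8 = 6912 bits.
Transmission delays (L/R per hop): 0.000406588, 0.00576, 0.000515821 ms; sum = 0.00668241 ms.
Propagation delays (d/s per hop): 27.9188, 56.9149, 2.30952e-05 ms; sum = 84.8337 ms.
End-to-end = 84.84 ms.

84.84 ms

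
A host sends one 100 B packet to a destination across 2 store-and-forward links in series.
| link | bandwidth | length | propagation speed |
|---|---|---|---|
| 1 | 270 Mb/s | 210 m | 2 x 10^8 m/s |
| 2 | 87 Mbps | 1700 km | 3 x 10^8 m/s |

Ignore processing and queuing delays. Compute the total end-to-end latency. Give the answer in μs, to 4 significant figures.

5680 μs

L = 100 × 8 = 800 bits.
Transmission delays (L/R per hop): 2.96296, 9.1954 μs; sum = 12.1584 μs.
Propagation delays (d/s per hop): 1.05, 5666.67 μs; sum = 5667.72 μs.
End-to-end = 5680 μs.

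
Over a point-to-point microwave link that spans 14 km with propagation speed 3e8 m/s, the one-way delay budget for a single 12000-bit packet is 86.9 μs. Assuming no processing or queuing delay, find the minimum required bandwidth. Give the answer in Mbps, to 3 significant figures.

298 Mbps

Propagation delay = 14000 / 300000000 = 46.6667 μs.
Transmission budget = 86.9 − 46.6667 = 40.2333 μs.
R ≥ L / t_tx = 12000 bits / 4.02333e-05 s = 298 Mbps.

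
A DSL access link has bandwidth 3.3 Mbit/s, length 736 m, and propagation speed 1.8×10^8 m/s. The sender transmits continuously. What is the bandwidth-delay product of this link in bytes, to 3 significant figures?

Propagation delay = 736 / 180000000 = 4.08889e-06 s.
BDP = R × t_prop = 3300000 × 4.08889e-06 = 13.4933 bits.
In bytes: 13.4933/8 = 1.69 bytes.

1.69 bytes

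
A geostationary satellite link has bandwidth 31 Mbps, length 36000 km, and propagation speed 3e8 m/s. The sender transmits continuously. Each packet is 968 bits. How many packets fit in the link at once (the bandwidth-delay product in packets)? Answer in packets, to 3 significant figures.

3840 packets

Propagation delay = 36000000 / 300000000 = 0.12 s.
BDP = R × t_prop = 31000000 × 0.12 = 3720000 bits.
In packets of 968 bits: 3840 packets.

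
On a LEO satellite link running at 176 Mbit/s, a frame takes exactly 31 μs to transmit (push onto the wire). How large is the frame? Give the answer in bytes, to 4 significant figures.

682.0 bytes

L = R × t_tx = 176000000 b/s × 3.1e-05 s = 5456 bits.
In bytes: 5456 / 8 = 682.0 bytes.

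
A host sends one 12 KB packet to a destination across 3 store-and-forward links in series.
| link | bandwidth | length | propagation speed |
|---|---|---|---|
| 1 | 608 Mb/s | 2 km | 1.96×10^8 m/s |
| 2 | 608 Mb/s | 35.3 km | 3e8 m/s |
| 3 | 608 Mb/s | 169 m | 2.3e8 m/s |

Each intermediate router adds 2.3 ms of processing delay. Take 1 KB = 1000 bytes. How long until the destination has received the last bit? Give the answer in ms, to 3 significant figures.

L = 96000 bits.
Transmission delay per hop = L/R = 96000/608000000 = 0.157895 ms; 3 hops → 0.473684 ms.
Propagation delays (d/s per hop): 0.0102041, 0.117667, 0.000734783 ms; sum = 0.128606 ms.
Processing at 2 router(s): 2 × 2.3 ms = 4.6 ms.
End-to-end = 5.20 ms.

5.20 ms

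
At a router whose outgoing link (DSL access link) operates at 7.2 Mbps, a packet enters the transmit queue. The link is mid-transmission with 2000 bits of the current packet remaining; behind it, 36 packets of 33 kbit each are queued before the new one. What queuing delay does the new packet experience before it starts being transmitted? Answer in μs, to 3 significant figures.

165000 μs

Each queued packet: L/R = 33000/7200000 = 4583.33 μs.
36 queued → 165000 μs.
Plus remaining 2000 bits of current packet: 277.778 μs.
Queuing delay = 165000 μs.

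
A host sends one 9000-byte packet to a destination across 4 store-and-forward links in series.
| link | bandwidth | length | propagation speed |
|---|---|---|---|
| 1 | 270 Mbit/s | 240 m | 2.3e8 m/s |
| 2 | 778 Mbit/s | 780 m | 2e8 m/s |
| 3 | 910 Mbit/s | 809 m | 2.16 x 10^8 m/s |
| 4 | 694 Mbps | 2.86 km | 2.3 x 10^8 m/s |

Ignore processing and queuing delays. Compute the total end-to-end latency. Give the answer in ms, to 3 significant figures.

L = 9000 × 8 = 72000 bits.
Transmission delays (L/R per hop): 0.266667, 0.092545, 0.0791209, 0.103746 ms; sum = 0.542079 ms.
Propagation delays (d/s per hop): 0.00104348, 0.0039, 0.00374537, 0.0124348 ms; sum = 0.0211236 ms.
End-to-end = 0.563 ms.

0.563 ms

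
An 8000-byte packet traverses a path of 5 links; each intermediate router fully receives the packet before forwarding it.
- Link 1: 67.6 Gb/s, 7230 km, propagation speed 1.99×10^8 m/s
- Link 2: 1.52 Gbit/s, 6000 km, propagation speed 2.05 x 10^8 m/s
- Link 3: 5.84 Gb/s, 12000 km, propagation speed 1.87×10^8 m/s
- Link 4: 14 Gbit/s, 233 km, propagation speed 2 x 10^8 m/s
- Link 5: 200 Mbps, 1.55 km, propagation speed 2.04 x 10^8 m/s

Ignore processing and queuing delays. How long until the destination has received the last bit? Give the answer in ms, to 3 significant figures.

L = 8000 × 8 = 64000 bits.
Transmission delays (L/R per hop): 0.000946746, 0.0421053, 0.0109589, 0.00457143, 0.32 ms; sum = 0.378582 ms.
Propagation delays (d/s per hop): 36.3317, 29.2683, 64.1711, 1.165, 0.00759804 ms; sum = 130.944 ms.
End-to-end = 131 ms.

131 ms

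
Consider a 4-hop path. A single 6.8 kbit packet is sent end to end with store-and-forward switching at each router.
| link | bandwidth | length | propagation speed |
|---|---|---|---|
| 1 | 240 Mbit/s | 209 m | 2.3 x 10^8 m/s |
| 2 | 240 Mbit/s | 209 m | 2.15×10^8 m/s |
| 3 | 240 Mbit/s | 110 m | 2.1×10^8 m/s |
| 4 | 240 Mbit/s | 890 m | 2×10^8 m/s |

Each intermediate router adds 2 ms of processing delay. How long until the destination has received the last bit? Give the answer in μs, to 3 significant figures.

6120 μs

L = 6800 bits.
Transmission delay per hop = L/R = 6800/240000000 = 28.3333 μs; 4 hops → 113.333 μs.
Propagation delays (d/s per hop): 0.908696, 0.972093, 0.52381, 4.45 μs; sum = 6.8546 μs.
Processing at 3 router(s): 3 × 2 ms = 6000 μs.
End-to-end = 6120 μs.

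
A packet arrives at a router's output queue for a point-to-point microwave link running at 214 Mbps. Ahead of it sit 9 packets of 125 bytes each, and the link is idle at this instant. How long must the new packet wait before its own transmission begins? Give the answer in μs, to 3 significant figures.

42.1 μs

Each queued packet: L/R = 1000/214000000 = 4.6729 μs.
9 queued → 42.0561 μs.
Queuing delay = 42.1 μs.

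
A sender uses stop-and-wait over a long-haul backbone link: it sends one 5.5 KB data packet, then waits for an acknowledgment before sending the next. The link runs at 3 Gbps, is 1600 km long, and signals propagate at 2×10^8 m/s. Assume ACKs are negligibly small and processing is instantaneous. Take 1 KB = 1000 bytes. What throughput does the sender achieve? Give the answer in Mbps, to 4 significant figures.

t_tx = L/R = 44000/3000000000 = 1.46667e-05 s.
t_prop = 1600000/200000000 = 0.008 s; RTT = 0.016 s.
Cycle = t_tx + RTT = 0.0160147 s.
Throughput = L / cycle = 44000 / 0.0160147 = 2.747 Mbps.

2.747 Mbps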